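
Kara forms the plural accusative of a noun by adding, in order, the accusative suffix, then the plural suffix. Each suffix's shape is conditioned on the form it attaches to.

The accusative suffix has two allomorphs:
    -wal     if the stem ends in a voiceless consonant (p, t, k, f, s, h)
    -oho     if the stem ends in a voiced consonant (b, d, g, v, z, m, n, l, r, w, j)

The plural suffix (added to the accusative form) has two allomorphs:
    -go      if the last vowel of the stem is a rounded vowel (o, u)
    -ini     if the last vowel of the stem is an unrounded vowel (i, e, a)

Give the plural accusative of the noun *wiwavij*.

wiwavijohogo

The final consonant of *wiwavij* is /j/, which is voiced, so the accusative suffix is -oho, giving *wiwavijoho*.
Since the last vowel of the accusative form *wiwavijoho* is /o/ (a rounded vowel), it takes -go, giving *wiwavijohogo*.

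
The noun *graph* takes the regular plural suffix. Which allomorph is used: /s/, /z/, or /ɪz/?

/s/

The stem *graph* ends in a voiceless non-sibilant consonant.
The plural suffix surfaces as /ɪz/ after sibilants, /s/ after other voiceless consonants, and /z/ after other voiced sounds.
So the plural -s on *graph* is pronounced /s/.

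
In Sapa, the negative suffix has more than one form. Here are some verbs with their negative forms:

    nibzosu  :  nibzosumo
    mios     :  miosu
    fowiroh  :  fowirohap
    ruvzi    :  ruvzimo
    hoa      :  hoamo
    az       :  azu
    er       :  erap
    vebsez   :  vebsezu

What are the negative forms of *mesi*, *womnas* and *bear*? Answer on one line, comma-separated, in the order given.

Looking at the final sound of each stem: -u when the stem ends in a sibilant (*mios*, *az*, *vebsez*); -ap when the stem ends in a non-sibilant consonant (*fowiroh*, *er*); -mo when the stem ends in a vowel (*nibzosu*, *ruvzi*, *hoa*).
*mesi*: final sound = /i/, a vowel → -mo → *mesimo*.
*womnas* — final sound /s/ (a sibilant) → -u → *womnasu*.
The final sound of *bear* is /r/, which is a non-sibilant consonant, so the suffix is -ap, giving *bearap*.

mesimo, womnasu, bearap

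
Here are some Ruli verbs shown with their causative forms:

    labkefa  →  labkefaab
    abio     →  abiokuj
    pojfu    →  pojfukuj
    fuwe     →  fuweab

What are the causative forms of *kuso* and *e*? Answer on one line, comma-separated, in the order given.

kusokuj, eab

The suffix is conditioned by the last vowel: -kuj when the last vowel of the stem is a rounded vowel (*abio*, *pojfu*); -ab when the last vowel of the stem is an unrounded vowel (*labkefa*, *fuwe*).
The last vowel of *kuso* is /o/, which is a rounded vowel, so the suffix is -kuj, giving *kusokuj*.
*e* — last vowel /e/ (an unrounded vowel) → -ab → *eab*.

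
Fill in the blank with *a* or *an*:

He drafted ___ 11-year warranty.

an

The indefinite article is chosen by the initial *sound* of the following word, not its spelling.
The number *11* is spoken "eleven", beginning with /ɪˈlɛvən/ — a vowel sound.
So the article is *an*: He drafted an 11-year warranty.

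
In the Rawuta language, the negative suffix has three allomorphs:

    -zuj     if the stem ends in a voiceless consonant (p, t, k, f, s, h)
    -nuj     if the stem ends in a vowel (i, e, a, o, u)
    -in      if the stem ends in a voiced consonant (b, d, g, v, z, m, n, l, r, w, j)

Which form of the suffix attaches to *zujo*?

*zujo* — final sound /o/ (a vowel) → -nuj.

-nuj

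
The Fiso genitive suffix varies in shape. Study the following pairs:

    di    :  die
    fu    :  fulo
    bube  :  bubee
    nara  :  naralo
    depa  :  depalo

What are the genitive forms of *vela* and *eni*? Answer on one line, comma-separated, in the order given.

Looking at the last vowel of each stem: -e when the last vowel of the stem is a front vowel (*di*, *bube*); -lo when the last vowel of the stem is a back vowel (*fu*, *nara*, *depa*).
*vela* — last vowel /a/ (a back vowel) → -lo → *velalo*.
*eni* — last vowel /i/ (a front vowel) → -e → *enie*.

velalo, enie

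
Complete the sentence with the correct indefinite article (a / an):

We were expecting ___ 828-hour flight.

The indefinite article is chosen by the initial *sound* of the following word, not its spelling.
The number *828* is spoken "eight hundred …", beginning with /eɪt/ — a vowel sound.
So the article is *an*: We were expecting an 828-hour flight.

an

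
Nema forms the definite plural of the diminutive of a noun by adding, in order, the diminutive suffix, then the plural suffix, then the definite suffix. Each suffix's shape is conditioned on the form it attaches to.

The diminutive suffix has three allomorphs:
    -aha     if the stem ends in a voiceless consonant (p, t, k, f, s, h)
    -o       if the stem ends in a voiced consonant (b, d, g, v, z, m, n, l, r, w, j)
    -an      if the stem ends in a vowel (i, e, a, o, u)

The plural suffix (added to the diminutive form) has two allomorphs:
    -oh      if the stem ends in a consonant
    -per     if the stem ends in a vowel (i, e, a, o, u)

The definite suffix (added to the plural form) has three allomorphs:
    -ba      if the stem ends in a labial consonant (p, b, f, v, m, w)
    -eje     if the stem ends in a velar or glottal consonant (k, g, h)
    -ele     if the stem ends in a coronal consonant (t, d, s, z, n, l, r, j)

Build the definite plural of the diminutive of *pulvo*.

*pulvo* — final sound /o/ (a vowel) → -an → *pulvoan*.
The diminutive form *pulvoan* — final sound /n/ (a consonant) → -oh → *pulvoanoh*.
The final consonant of the plural form *pulvoanoh* is /h/, which is velar/glottal, so the definite suffix is -eje, giving *pulvoanoheje*.

pulvoanoheje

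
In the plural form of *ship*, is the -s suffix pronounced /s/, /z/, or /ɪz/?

/s/

The stem *ship* ends in a voiceless non-sibilant consonant.
The plural suffix surfaces as /ɪz/ after sibilants, /s/ after other voiceless consonants, and /z/ after other voiced sounds.
So the plural -s on *ship* is pronounced /s/.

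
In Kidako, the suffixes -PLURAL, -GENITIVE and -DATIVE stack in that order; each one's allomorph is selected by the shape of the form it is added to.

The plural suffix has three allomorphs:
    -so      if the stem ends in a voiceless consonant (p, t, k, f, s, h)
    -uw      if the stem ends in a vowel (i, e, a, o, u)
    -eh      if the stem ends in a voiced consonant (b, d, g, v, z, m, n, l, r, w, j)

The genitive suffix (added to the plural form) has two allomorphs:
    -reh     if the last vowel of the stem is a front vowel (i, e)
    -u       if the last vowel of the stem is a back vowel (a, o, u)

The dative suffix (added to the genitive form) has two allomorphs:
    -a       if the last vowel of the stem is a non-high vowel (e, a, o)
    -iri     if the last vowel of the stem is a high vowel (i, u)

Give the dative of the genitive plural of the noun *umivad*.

*umivad*: final sound = /d/, a voiced consonant → -eh → *umivadeh*.
The plural form *umivadeh* — last vowel /e/ (a front vowel) → -reh → *umivadehreh*.
The genitive form *umivadehreh* — last vowel /e/ (a non-high vowel) → -a → *umivadehreha*.

umivadehreha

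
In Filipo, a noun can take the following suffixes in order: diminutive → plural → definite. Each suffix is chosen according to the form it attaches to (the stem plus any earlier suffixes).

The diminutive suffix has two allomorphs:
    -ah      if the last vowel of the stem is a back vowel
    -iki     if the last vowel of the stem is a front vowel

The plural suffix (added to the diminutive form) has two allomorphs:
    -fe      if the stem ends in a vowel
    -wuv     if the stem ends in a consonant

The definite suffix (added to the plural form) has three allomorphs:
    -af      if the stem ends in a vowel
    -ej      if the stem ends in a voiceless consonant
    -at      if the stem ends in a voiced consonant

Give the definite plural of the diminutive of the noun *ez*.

Since the last vowel of *ez* is /e/ (a front vowel), it takes -iki, giving *eziki*.
The diminutive form *eziki*: final sound = /i/, a vowel → -fe → *ezikife*.
The plural form *ezikife* — final sound /e/ (a vowel) → -af → *ezikifeaf*.

ezikifeaf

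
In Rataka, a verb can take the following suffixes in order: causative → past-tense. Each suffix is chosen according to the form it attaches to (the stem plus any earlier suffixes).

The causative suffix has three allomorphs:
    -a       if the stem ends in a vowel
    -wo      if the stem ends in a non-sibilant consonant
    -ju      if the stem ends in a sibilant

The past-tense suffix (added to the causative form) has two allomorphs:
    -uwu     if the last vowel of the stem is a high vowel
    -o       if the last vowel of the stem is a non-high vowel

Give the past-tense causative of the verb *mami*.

*mami*: final sound = /i/, a vowel → -a → *mamia*.
The causative form *mamia* — last vowel /a/ (a non-high vowel) → -o → *mamiao*.

mamiao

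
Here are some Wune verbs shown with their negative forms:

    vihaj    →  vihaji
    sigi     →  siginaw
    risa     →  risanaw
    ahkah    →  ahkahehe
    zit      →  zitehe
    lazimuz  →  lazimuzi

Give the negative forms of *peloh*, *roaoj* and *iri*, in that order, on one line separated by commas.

pelohehe, roaoji, irinaw

The suffix is conditioned by the final sound: -ehe when the stem ends in a voiceless consonant (*ahkah*, *zit*); -i when the stem ends in a voiced consonant (*vihaj*, *lazimuz*); -naw when the stem ends in a vowel (*sigi*, *risa*).
The final sound of *peloh* is /h/, which is a voiceless consonant, so the suffix is -ehe, giving *pelohehe*.
*roaoj*: final sound = /j/, a voiced consonant → -i → *roaoji*.
*iri* — final sound /i/ (a vowel) → -naw → *irinaw*.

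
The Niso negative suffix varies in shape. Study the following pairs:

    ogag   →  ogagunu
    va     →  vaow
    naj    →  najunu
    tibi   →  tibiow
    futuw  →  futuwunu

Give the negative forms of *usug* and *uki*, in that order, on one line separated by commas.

The suffix is conditioned by the final sound: -unu when the stem ends in a consonant (*ogag*, *naj*, *futuw*); -ow when the stem ends in a vowel (*va*, *tibi*).
The final sound of *usug* is /g/, which is a consonant, so the suffix is -unu, giving *usugunu*.
*uki*: final sound = /i/, a vowel → -ow → *ukiow*.

usugunu, ukiow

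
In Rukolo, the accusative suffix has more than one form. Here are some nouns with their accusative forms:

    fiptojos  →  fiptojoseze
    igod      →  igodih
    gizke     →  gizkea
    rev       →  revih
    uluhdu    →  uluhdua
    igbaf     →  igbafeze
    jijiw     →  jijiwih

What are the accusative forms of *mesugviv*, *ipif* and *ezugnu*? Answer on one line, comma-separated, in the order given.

Looking at the final sound of each stem: -eze when the stem ends in a voiceless consonant (*fiptojos*, *igbaf*); -ih when the stem ends in a voiced consonant (*igod*, *rev*, *jijiw*); -a when the stem ends in a vowel (*gizke*, *uluhdu*).
*mesugviv* — final sound /v/ (a voiced consonant) → -ih → *mesugvivih*.
The final sound of *ipif* is /f/, which is a voiceless consonant, so the suffix is -eze, giving *ipifeze*.
*ezugnu*: final sound = /u/, a vowel → -a → *ezugnua*.

mesugvivih, ipifeze, ezugnua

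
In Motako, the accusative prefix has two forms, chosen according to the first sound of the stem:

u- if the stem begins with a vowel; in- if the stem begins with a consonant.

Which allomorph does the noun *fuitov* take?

*fuitov*: first sound = /f/, a consonant → in-.

in-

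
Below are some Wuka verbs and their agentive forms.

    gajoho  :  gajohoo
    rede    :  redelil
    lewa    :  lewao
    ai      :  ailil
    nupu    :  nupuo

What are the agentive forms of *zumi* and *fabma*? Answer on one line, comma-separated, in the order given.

zumilil, fabmao

Looking at the last vowel of each stem: -lil when the last vowel of the stem is a front vowel (*rede*, *ai*); -o when the last vowel of the stem is a back vowel (*gajoho*, *lewa*, *nupu*).
The last vowel of *zumi* is /i/, which is a front vowel, so the suffix is -lil, giving *zumilil*.
*fabma*: last vowel = /a/, a back vowel → -o → *fabmao*.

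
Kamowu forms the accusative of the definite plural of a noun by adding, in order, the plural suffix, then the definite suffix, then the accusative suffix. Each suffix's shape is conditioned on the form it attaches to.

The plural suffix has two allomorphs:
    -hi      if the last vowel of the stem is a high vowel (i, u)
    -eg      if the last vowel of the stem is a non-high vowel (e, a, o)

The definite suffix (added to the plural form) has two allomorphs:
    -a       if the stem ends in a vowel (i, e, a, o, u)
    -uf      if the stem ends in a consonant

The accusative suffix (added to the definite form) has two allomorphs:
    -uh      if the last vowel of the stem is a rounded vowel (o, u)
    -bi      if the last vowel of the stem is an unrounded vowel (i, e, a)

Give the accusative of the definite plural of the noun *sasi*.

sasihiabi

The last vowel of *sasi* is /i/, which is a high vowel, so the plural suffix is -hi, giving *sasihi*.
The plural form *sasihi*: final sound = /i/, a vowel → -a → *sasihia*.
The definite form *sasihia* — last vowel /a/ (an unrounded vowel) → -bi → *sasihiabi*.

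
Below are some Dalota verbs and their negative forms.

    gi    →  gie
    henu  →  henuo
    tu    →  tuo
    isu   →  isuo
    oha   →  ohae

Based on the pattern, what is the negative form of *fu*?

fuo

The alternation tracks the last vowel of the stem — -o when the last vowel of the stem is a rounded vowel (*henu*, *tu*, *isu*); -e when the last vowel of the stem is an unrounded vowel (*gi*, *oha*).
Since the last vowel of *fu* is /u/ (a rounded vowel), it takes -o, giving *fuo*.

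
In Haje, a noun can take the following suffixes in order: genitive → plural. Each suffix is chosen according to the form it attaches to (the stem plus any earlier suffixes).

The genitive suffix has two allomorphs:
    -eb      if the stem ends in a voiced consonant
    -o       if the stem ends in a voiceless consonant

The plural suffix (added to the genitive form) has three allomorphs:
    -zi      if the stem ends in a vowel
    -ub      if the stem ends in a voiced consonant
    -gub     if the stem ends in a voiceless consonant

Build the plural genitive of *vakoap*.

The final consonant of *vakoap* is /p/, which is voiceless, so the genitive suffix is -o, giving *vakoapo*.
Since the final sound of the genitive form *vakoapo* is /o/ (a vowel), it takes -zi, giving *vakoapozi*.

vakoapozi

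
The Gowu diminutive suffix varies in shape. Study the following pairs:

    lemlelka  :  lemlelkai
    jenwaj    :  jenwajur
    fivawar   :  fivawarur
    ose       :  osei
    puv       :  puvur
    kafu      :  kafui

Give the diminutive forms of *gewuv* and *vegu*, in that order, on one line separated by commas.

The alternation tracks the final sound of the stem — -ur when the stem ends in a consonant (*jenwaj*, *fivawar*, *puv*); -i when the stem ends in a vowel (*lemlelka*, *ose*, *kafu*).
*gewuv*: final sound = /v/, a consonant → -ur → *gewuvur*.
*vegu* — final sound /u/ (a vowel) → -i → *vegui*.

gewuvur, vegui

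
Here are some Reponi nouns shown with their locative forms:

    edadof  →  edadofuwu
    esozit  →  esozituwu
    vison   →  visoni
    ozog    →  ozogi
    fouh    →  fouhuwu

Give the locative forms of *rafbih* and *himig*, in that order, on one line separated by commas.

The suffix is conditioned by the final consonant: -uwu when the stem ends in a voiceless consonant (*edadof*, *esozit*, *fouh*); -i when the stem ends in a voiced consonant (*vison*, *ozog*).
Since the final consonant of *rafbih* is /h/ (voiceless), it takes -uwu, giving *rafbihuwu*.
The final consonant of *himig* is /g/, which is voiced, so the suffix is -i, giving *himigi*.

rafbihuwu, himigi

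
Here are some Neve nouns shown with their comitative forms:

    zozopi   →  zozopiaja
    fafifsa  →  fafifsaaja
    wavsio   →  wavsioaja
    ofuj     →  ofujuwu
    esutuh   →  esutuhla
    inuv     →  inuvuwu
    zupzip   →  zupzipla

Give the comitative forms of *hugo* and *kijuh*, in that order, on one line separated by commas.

The suffix is conditioned by the final sound: -la when the stem ends in a voiceless consonant (*esutuh*, *zupzip*); -uwu when the stem ends in a voiced consonant (*ofuj*, *inuv*); -aja when the stem ends in a vowel (*zozopi*, *fafifsa*, *wavsio*).
*hugo* — final sound /o/ (a vowel) → -aja → *hugoaja*.
Since the final sound of *kijuh* is /h/ (a voiceless consonant), it takes -la, giving *kijuhla*.

hugoaja, kijuhla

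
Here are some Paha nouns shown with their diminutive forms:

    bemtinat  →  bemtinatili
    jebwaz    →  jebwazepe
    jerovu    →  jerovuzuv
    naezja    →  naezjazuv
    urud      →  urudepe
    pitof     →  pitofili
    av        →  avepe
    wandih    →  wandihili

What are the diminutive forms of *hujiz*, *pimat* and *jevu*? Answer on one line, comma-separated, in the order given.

hujizepe, pimatili, jevuzuv

The suffix is conditioned by the final sound: -ili when the stem ends in a voiceless consonant (*bemtinat*, *pitof*, *wandih*); -epe when the stem ends in a voiced consonant (*jebwaz*, *urud*, *av*); -zuv when the stem ends in a vowel (*jerovu*, *naezja*).
*hujiz*: final sound = /z/, a voiced consonant → -epe → *hujizepe*.
*pimat*: final sound = /t/, a voiceless consonant → -ili → *pimatili*.
*jevu*: final sound = /u/, a vowel → -zuv → *jevuzuv*.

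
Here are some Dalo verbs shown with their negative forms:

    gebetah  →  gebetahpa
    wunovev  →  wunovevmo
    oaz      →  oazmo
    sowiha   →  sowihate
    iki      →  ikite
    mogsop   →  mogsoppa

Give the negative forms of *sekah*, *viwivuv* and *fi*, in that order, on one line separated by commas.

sekahpa, viwivuvmo, fite

The alternation tracks the final sound of the stem — -pa when the stem ends in a voiceless consonant (*gebetah*, *mogsop*); -mo when the stem ends in a voiced consonant (*wunovev*, *oaz*); -te when the stem ends in a vowel (*sowiha*, *iki*).
*sekah* — final sound /h/ (a voiceless consonant) → -pa → *sekahpa*.
*viwivuv*: final sound = /v/, a voiced consonant → -mo → *viwivuvmo*.
The final sound of *fi* is /i/, which is a vowel, so the suffix is -te, giving *fite*.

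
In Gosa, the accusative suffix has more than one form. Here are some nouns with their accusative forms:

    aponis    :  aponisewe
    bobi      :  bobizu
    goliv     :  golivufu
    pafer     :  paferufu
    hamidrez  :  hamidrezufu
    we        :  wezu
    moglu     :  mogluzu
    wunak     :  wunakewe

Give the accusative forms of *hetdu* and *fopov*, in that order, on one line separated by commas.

hetduzu, fopovufu

The pattern is voicing of the final sound: -ewe when the stem ends in a voiceless consonant (*aponis*, *wunak*); -ufu when the stem ends in a voiced consonant (*goliv*, *pafer*, *hamidrez*); -zu when the stem ends in a vowel (*bobi*, *we*, *moglu*).
*hetdu* — final sound /u/ (a vowel) → -zu → *hetduzu*.
*fopov* — final sound /v/ (a voiced consonant) → -ufu → *fopovufu*.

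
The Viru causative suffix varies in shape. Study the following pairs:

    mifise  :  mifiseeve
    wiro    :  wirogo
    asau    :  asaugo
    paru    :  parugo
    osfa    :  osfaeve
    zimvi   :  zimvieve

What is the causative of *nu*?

The pattern is rounding harmony: -go when the last vowel of the stem is a rounded vowel (*wiro*, *asau*, *paru*); -eve when the last vowel of the stem is an unrounded vowel (*mifise*, *osfa*, *zimvi*).
*nu*: last vowel = /u/, a rounded vowel → -go → *nugo*.

nugo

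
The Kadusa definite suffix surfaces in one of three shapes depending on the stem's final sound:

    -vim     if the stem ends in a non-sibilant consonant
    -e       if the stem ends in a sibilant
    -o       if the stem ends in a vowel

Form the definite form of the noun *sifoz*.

*sifoz*: final sound = /z/, a sibilant → -e → *sifoze*.

sifoze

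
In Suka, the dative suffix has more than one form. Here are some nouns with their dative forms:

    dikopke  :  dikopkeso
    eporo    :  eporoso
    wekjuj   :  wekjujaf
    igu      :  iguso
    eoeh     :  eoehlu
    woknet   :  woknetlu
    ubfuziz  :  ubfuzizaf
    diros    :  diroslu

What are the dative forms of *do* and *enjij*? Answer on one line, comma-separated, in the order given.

The suffix is conditioned by the final sound: -lu when the stem ends in a voiceless consonant (*eoeh*, *woknet*, *diros*); -af when the stem ends in a voiced consonant (*wekjuj*, *ubfuziz*); -so when the stem ends in a vowel (*dikopke*, *eporo*, *igu*).
The final sound of *do* is /o/, which is a vowel, so the suffix is -so, giving *doso*.
Since the final sound of *enjij* is /j/ (a voiced consonant), it takes -af, giving *enjijaf*.

doso, enjijaf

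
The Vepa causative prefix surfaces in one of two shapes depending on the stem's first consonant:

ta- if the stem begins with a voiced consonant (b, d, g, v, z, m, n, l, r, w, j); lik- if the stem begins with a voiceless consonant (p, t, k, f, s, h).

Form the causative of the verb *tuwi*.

*tuwi*: first consonant = /t/, voiceless → lik- → *liktuwi*.

liktuwi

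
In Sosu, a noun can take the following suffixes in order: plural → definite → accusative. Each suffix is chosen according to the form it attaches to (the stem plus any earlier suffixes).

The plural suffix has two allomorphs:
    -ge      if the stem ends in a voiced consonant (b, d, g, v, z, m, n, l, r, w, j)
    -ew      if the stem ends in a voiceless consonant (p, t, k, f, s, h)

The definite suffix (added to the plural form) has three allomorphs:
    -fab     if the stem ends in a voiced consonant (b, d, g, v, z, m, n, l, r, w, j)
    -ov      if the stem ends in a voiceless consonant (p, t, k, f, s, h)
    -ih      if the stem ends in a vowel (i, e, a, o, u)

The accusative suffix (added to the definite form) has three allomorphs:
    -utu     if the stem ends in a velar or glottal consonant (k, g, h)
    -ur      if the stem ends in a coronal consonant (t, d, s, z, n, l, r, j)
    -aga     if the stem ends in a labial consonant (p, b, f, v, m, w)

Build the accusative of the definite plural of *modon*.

modongeihutu

*modon*: final consonant = /n/, voiced → -ge → *modonge*.
The plural form *modonge*: final sound = /e/, a vowel → -ih → *modongeih*.
The final consonant of the definite form *modongeih* is /h/, which is velar/glottal, so the accusative suffix is -utu, giving *modongeihutu*.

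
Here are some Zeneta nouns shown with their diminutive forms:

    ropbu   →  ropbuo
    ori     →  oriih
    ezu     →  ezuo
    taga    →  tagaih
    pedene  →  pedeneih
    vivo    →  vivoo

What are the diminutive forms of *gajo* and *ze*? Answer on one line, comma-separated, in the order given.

The alternation tracks the last vowel of the stem — -o when the last vowel of the stem is a rounded vowel (*ropbu*, *ezu*, *vivo*); -ih when the last vowel of the stem is an unrounded vowel (*ori*, *taga*, *pedene*).
*gajo* — last vowel /o/ (a rounded vowel) → -o → *gajoo*.
The last vowel of *ze* is /e/, which is an unrounded vowel, so the suffix is -ih, giving *zeih*.

gajoo, zeih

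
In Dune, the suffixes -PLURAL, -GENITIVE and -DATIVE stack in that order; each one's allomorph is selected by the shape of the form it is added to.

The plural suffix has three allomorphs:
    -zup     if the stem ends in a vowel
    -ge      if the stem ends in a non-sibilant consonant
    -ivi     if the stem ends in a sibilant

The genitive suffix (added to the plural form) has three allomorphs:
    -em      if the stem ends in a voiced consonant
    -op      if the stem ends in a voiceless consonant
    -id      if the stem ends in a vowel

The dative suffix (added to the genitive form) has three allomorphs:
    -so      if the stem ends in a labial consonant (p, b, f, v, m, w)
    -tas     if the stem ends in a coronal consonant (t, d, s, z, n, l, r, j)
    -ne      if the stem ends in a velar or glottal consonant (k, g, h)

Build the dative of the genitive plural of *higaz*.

higaziviidtas

Since the final sound of *higaz* is /z/ (a sibilant), it takes -ivi, giving *higazivi*.
Since the final sound of the plural form *higazivi* is /i/ (a vowel), it takes -id, giving *higaziviid*.
The genitive form *higaziviid* — final consonant /d/ (coronal) → -tas → *higaziviidtas*.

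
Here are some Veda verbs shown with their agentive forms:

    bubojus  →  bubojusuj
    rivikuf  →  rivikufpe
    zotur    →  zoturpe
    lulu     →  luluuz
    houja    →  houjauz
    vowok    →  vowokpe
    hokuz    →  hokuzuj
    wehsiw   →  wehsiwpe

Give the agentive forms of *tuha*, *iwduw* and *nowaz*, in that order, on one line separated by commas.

tuhauz, iwduwpe, nowazuj

Looking at the final sound of each stem: -uj when the stem ends in a sibilant (*bubojus*, *hokuz*); -pe when the stem ends in a non-sibilant consonant (*rivikuf*, *zotur*, *vowok*, *wehsiw*); -uz when the stem ends in a vowel (*lulu*, *houja*).
*tuha*: final sound = /a/, a vowel → -uz → *tuhauz*.
*iwduw*: final sound = /w/, a non-sibilant consonant → -pe → *iwduwpe*.
*nowaz* — final sound /z/ (a sibilant) → -uj → *nowazuj*.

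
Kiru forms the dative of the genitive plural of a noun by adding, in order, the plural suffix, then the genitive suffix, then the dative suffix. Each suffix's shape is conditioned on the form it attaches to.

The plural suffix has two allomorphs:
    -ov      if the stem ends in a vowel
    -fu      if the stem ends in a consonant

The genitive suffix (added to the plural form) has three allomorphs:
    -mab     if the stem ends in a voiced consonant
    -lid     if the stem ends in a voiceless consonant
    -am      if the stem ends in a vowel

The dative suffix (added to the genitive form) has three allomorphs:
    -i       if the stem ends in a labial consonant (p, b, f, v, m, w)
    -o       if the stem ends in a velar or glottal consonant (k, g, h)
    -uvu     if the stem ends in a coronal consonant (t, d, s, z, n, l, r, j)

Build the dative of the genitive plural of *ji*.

jiovmabi

*ji*: final sound = /i/, a vowel → -ov → *jiov*.
The plural form *jiov*: final sound = /v/, a voiced consonant → -mab → *jiovmab*.
The final consonant of the genitive form *jiovmab* is /b/, which is labial, so the dative suffix is -i, giving *jiovmabi*.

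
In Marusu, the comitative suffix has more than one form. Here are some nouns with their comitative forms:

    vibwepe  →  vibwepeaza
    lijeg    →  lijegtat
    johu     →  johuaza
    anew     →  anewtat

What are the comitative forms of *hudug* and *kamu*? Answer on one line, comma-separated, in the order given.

The alternation tracks the final sound of the stem — -tat when the stem ends in a consonant (*lijeg*, *anew*); -aza when the stem ends in a vowel (*vibwepe*, *johu*).
Since the final sound of *hudug* is /g/ (a consonant), it takes -tat, giving *hudugtat*.
*kamu* — final sound /u/ (a vowel) → -aza → *kamuaza*.

hudugtat, kamuaza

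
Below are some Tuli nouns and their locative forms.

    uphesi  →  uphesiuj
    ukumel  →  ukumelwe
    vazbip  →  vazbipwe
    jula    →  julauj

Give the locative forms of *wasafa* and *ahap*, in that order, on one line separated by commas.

wasafauj, ahapwe

The pattern is consonant vs. vowel: -we when the stem ends in a consonant (*ukumel*, *vazbip*); -uj when the stem ends in a vowel (*uphesi*, *jula*).
*wasafa* — final sound /a/ (a vowel) → -uj → *wasafauj*.
The final sound of *ahap* is /p/, which is a consonant, so the suffix is -we, giving *ahapwe*.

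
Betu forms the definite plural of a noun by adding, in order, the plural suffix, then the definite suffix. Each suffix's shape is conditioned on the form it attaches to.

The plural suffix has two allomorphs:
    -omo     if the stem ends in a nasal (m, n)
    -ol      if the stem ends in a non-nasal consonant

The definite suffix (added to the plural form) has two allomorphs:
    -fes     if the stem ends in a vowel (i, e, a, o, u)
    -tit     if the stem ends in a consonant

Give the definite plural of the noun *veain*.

*veain*: final consonant = /n/, a nasal → -omo → *veainomo*.
The plural form *veainomo*: final sound = /o/, a vowel → -fes → *veainomofes*.

veainomofes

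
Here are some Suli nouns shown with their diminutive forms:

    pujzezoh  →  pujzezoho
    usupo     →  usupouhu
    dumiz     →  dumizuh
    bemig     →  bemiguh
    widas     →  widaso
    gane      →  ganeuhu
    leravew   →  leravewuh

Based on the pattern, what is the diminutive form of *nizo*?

The suffix is conditioned by the final sound: -o when the stem ends in a voiceless consonant (*pujzezoh*, *widas*); -uh when the stem ends in a voiced consonant (*dumiz*, *bemig*, *leravew*); -uhu when the stem ends in a vowel (*usupo*, *gane*).
*nizo* — final sound /o/ (a vowel) → -uhu → *nizouhu*.

nizouhu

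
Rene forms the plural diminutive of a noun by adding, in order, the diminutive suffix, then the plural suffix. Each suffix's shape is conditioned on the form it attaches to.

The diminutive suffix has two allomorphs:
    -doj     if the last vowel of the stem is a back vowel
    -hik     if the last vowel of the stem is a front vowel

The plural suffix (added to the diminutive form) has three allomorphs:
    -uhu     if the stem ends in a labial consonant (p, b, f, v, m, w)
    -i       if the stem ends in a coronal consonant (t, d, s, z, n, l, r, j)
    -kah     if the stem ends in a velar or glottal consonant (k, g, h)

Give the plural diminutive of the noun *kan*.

*kan*: last vowel = /a/, a back vowel → -doj → *kandoj*.
Since the final consonant of the diminutive form *kandoj* is /j/ (coronal), it takes -i, giving *kandoji*.

kandoji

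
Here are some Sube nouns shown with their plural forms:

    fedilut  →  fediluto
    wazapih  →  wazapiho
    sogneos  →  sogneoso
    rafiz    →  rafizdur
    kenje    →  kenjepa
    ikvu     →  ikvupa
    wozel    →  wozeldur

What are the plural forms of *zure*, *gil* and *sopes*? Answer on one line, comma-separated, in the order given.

zurepa, gildur, sopeso

The alternation tracks the final sound of the stem — -o when the stem ends in a voiceless consonant (*fedilut*, *wazapih*, *sogneos*); -dur when the stem ends in a voiced consonant (*rafiz*, *wozel*); -pa when the stem ends in a vowel (*kenje*, *ikvu*).
*zure*: final sound = /e/, a vowel → -pa → *zurepa*.
Since the final sound of *gil* is /l/ (a voiced consonant), it takes -dur, giving *gildur*.
The final sound of *sopes* is /s/, which is a voiceless consonant, so the suffix is -o, giving *sopeso*.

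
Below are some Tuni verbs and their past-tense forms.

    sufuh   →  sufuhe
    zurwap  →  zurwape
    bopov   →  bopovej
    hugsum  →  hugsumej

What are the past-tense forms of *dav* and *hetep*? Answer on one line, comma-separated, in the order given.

Looking at the final consonant of each stem: -e when the stem ends in a voiceless consonant (*sufuh*, *zurwap*); -ej when the stem ends in a voiced consonant (*bopov*, *hugsum*).
Since the final consonant of *dav* is /v/ (voiced), it takes -ej, giving *davej*.
*hetep* — final consonant /p/ (voiceless) → -e → *hetepe*.

davej, hetepe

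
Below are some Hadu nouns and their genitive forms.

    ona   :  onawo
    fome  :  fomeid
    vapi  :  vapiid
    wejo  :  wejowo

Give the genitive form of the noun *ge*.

The pattern is front/back vowel harmony: -id when the last vowel of the stem is a front vowel (*fome*, *vapi*); -wo when the last vowel of the stem is a back vowel (*ona*, *wejo*).
Since the last vowel of *ge* is /e/ (a front vowel), it takes -id, giving *geid*.

geid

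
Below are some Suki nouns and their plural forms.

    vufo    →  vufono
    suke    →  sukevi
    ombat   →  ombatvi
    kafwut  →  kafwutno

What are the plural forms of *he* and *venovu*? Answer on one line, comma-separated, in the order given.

Looking at the last vowel of each stem: -no when the last vowel of the stem is a rounded vowel (*vufo*, *kafwut*); -vi when the last vowel of the stem is an unrounded vowel (*suke*, *ombat*).
*he*: last vowel = /e/, an unrounded vowel → -vi → *hevi*.
The last vowel of *venovu* is /u/, which is a rounded vowel, so the suffix is -no, giving *venovuno*.

hevi, venovuno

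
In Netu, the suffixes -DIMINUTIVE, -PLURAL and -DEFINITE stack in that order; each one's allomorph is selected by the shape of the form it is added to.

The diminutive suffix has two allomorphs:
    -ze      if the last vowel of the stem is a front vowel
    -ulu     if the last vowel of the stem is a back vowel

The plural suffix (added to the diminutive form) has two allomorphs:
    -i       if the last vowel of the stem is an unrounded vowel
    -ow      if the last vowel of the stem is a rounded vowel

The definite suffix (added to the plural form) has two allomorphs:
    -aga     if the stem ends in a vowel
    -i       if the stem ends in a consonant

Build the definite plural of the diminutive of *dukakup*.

*dukakup* — last vowel /u/ (a back vowel) → -ulu → *dukakupulu*.
The diminutive form *dukakupulu* — last vowel /u/ (a rounded vowel) → -ow → *dukakupuluow*.
Since the final sound of the plural form *dukakupuluow* is /w/ (a consonant), it takes -i, giving *dukakupuluowi*.

dukakupuluowi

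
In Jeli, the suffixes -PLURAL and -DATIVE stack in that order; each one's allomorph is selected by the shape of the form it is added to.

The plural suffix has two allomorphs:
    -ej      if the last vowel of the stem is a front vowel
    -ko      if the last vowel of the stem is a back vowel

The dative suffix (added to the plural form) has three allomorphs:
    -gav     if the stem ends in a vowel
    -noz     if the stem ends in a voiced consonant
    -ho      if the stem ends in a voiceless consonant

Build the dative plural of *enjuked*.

enjukedejnoz

Since the last vowel of *enjuked* is /e/ (a front vowel), it takes -ej, giving *enjukedej*.
The plural form *enjukedej* — final sound /j/ (a voiced consonant) → -noz → *enjukedejnoz*.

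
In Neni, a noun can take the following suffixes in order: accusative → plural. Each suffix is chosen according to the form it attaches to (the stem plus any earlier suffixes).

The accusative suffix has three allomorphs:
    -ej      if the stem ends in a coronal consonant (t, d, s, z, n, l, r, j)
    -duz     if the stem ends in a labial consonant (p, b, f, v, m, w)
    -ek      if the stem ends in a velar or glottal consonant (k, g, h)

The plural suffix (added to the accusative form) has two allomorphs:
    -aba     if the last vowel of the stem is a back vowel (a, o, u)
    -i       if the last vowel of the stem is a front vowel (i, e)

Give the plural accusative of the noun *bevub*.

bevubduzaba

*bevub*: final consonant = /b/, labial → -duz → *bevubduz*.
The last vowel of the accusative form *bevubduz* is /u/, which is a back vowel, so the plural suffix is -aba, giving *bevubduzaba*.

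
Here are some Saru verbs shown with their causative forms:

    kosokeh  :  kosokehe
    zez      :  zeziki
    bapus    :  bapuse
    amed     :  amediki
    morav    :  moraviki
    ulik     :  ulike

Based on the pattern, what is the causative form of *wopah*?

The pattern is voicing of the final consonant: -e when the stem ends in a voiceless consonant (*kosokeh*, *bapus*, *ulik*); -iki when the stem ends in a voiced consonant (*zez*, *amed*, *morav*).
*wopah* — final consonant /h/ (voiceless) → -e → *wopahe*.

wopahe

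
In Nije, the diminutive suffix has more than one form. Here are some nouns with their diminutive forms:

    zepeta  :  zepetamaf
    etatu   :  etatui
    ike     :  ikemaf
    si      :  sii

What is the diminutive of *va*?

vamaf

The pattern is height harmony: -i when the last vowel of the stem is a high vowel (*etatu*, *si*); -maf when the last vowel of the stem is a non-high vowel (*zepeta*, *ike*).
*va*: last vowel = /a/, a non-high vowel → -maf → *vamaf*.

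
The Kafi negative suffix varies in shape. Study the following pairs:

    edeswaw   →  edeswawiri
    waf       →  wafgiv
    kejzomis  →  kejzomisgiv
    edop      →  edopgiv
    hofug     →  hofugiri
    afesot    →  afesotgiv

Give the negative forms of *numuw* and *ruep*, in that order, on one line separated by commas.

Looking at the final consonant of each stem: -giv when the stem ends in a voiceless consonant (*waf*, *kejzomis*, *edop*, *afesot*); -iri when the stem ends in a voiced consonant (*edeswaw*, *hofug*).
Since the final consonant of *numuw* is /w/ (voiced), it takes -iri, giving *numuwiri*.
*ruep*: final consonant = /p/, voiceless → -giv → *ruepgiv*.

numuwiri, ruepgiv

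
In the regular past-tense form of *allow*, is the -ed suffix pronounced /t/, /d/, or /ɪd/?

/d/

The stem *allow* ends in a voiced sound other than /d/.
The -ed suffix is realized as /ɪd/ after /t, d/; as /t/ after other voiceless consonants; and as /d/ after other voiced sounds.
So -ed on *allow* is pronounced /d/.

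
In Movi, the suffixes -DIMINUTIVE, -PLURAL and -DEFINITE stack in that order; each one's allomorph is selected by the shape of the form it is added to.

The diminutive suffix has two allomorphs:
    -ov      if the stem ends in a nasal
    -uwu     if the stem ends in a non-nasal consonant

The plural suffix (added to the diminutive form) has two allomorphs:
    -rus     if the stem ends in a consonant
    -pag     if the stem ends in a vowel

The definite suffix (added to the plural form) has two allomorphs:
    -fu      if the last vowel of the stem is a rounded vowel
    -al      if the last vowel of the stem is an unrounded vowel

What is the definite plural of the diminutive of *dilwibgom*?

The final consonant of *dilwibgom* is /m/, which is a nasal, so the diminutive suffix is -ov, giving *dilwibgomov*.
Since the final sound of the diminutive form *dilwibgomov* is /v/ (a consonant), it takes -rus, giving *dilwibgomovrus*.
Since the last vowel of the plural form *dilwibgomovrus* is /u/ (a rounded vowel), it takes -fu, giving *dilwibgomovrusfu*.

dilwibgomovrusfu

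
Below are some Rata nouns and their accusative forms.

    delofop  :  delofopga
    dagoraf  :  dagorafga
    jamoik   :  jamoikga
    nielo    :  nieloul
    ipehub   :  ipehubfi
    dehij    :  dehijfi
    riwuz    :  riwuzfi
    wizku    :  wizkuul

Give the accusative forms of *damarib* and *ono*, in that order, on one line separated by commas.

The suffix is conditioned by the final sound: -ga when the stem ends in a voiceless consonant (*delofop*, *dagoraf*, *jamoik*); -fi when the stem ends in a voiced consonant (*ipehub*, *dehij*, *riwuz*); -ul when the stem ends in a vowel (*nielo*, *wizku*).
The final sound of *damarib* is /b/, which is a voiced consonant, so the suffix is -fi, giving *damaribfi*.
*ono* — final sound /o/ (a vowel) → -ul → *onoul*.

damaribfi, onoul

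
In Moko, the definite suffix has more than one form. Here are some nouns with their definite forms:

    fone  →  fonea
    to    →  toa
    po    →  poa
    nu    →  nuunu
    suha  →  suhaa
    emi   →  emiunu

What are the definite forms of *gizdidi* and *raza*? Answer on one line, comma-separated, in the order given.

gizdidiunu, razaa

The pattern is height harmony: -unu when the last vowel of the stem is a high vowel (*nu*, *emi*); -a when the last vowel of the stem is a non-high vowel (*fone*, *to*, *po*, *suha*).
*gizdidi* — last vowel /i/ (a high vowel) → -unu → *gizdidiunu*.
Since the last vowel of *raza* is /a/ (a non-high vowel), it takes -a, giving *razaa*.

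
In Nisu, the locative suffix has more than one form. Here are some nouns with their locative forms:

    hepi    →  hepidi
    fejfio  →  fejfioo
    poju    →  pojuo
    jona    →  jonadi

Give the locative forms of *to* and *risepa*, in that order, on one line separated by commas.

too, risepadi

The alternation tracks the last vowel of the stem — -o when the last vowel of the stem is a rounded vowel (*fejfio*, *poju*); -di when the last vowel of the stem is an unrounded vowel (*hepi*, *jona*).
*to* — last vowel /o/ (a rounded vowel) → -o → *too*.
*risepa* — last vowel /a/ (an unrounded vowel) → -di → *risepadi*.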